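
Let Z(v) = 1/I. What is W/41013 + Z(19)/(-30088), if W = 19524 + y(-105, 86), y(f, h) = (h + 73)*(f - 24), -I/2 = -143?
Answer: -404444849/16805893104 ≈ -0.024066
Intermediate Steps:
I = 286 (I = -2*(-143) = 286)
y(f, h) = (-24 + f)*(73 + h) (y(f, h) = (73 + h)*(-24 + f) = (-24 + f)*(73 + h))
Z(v) = 1/286
W = -987 (W = 19524 + (-1752 - 24*86 + 73*(-105) - 105*86) = 19524 + (-1752 - 2064 - 7665 - 9030) = 19524 - 20511 = -987)
W/41013 + Z(19)/(-30088) = -987/41013 + (1/286)/(-30088) = -987*1/41013 + (1/286)*(-1/30088) = -47/1953 - 1/8605168 = -404444849/16805893104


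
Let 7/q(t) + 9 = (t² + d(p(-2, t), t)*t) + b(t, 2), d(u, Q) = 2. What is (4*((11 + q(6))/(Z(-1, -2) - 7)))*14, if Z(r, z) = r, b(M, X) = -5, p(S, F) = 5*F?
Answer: -2667/34 ≈ -78.441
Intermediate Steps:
q(t) = 7/(-14 + t² + 2*t) (q(t) = 7/(-9 + ((t² + 2*t) - 5)) = 7/(-9 + (-5 + t² + 2*t)) = 7/(-14 + t² + 2*t))
(4*((11 + q(6))/(Z(-1, -2) - 7)))*14 = (4*((11 + 7/(-14 + 6² + 2*6))/(-1 - 7)))*14 = (4*((11 + 7/(-14 + 36 + 12))/(-8)))*14 = (4*((11 + 7/34)*(-⅛)))*14 = (4*((381/34)*(-⅛)))*14 = (4*(-381/272))*14 = -381/68*14 = -2667/34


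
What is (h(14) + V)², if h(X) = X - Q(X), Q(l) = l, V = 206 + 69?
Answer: 75625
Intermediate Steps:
V = 275
h(X) = 0 (h(X) = X - X = 0)
(h(14) + V)² = (0 + 275)² = 275² = 75625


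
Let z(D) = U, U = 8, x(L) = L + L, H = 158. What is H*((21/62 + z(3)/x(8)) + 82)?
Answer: 405744/31 ≈ 13089.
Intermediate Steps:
x(L) = 2*L
z(D) = 8
H*((21/62 + z(3)/x(8)) + 82) = 158*((21/62 + 8/((2*8))) + 82) = 158*((21*(1/62) + 8/16) + 82) = 158*((21/62 + 8*(1/16)) + 82) = 158*((21/62 + ½) + 82) = 158*(26/31 + 82) = 158*(2568/31) = 405744/31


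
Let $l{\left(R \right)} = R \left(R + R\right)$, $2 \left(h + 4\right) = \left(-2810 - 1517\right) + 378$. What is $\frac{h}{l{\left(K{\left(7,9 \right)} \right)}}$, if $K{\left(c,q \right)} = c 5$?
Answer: $- \frac{3957}{4900} \approx -0.80755$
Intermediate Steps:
$h = - \frac{3957}{2}$ ($h = -4 + \frac{\left(-2810 - 1517\right) + 378}{2} = -4 + \frac{-4327 + 378}{2} = -4 + \frac{1}{2} \left(-3949\right) = -4 - \frac{3949}{2} = - \frac{3957}{2} \approx -1978.5$)
$K{\left(c,q \right)} = 5 c$
$l{\left(R \right)} = 2 R^{2}$ ($l{\left(R \right)} = R 2 R = 2 R^{2}$)
$\frac{h}{l{\left(K{\left(7,9 \right)} \right)}} = - \frac{3957}{2 \cdot 2 \left(5 \cdot 7\right)^{2}} = - \frac{3957}{2 \cdot 2 \cdot 35^{2}} = - \frac{3957}{2 \cdot 2 \cdot 1225} = - \frac{3957}{2 \cdot 2450} = \left(- \frac{3957}{2}\right) \frac{1}{2450} = - \frac{3957}{4900}$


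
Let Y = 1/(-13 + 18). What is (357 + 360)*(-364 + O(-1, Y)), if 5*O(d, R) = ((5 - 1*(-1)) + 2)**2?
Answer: -1259052/5 ≈ -2.5181e+5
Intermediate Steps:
Y = 1/5 ≈ 0.20000
O(d, R) = 64/5 (O(d, R) = ((5 - 1*(-1)) + 2)**2/5 = ((5 + 1) + 2)**2/5 = (6 + 2)**2/5 = (1/5)*8**2 = (1/5)*64 = 64/5)
(357 + 360)*(-364 + O(-1, Y)) = (357 + 360)*(-364 + 64/5) = 717*(-1756/5) = -1259052/5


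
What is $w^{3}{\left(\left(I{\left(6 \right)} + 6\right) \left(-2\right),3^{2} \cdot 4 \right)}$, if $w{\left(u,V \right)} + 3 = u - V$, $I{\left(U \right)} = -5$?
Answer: $-68921$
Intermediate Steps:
$w{\left(u,V \right)} = -3 + u - V$ ($w{\left(u,V \right)} = -3 - \left(V - u\right) = -3 + u - V$)
$w^{3}{\left(\left(I{\left(6 \right)} + 6\right) \left(-2\right),3^{2} \cdot 4 \right)} = \left(-3 + \left(-5 + 6\right) \left(-2\right) - 3^{2} \cdot 4\right)^{3} = \left(-3 + 1 \left(-2\right) - 9 \cdot 4\right)^{3} = \left(-3 - 2 - 36\right)^{3} = \left(-41\right)^{3} = -68921$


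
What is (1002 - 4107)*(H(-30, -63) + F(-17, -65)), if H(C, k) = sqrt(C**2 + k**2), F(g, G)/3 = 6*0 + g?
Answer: 158355 - 9315*sqrt(541) ≈ -58306.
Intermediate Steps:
F(g, G) = 3*g (F(g, G) = 3*(6*0 + g) = 3*(0 + g) = 3*g)
(1002 - 4107)*(H(-30, -63) + F(-17, -65)) = (1002 - 4107)*(sqrt((-30)**2 + (-63)**2) + 3*(-17)) = -3105*(sqrt(900 + 3969) - 51) = -3105*(sqrt(4869) - 51) = -3105*(3*sqrt(541) - 51) = -3105*(-51 + 3*sqrt(541)) = 158355 - 9315*sqrt(541)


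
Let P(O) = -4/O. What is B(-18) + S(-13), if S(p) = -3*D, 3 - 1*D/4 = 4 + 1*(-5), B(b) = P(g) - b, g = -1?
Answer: -26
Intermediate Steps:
B(b) = 4 - b (B(b) = -4/(-1) - b = -4*(-1) - b = 4 - b)
D = 16 (D = 12 - 4*(4 + 1*(-5)) = 12 - 4*(4 - 5) = 12 - 4*(-1) = 12 + 4 = 16)
S(p) = -48 (S(p) = -3*16 = -48)
B(-18) + S(-13) = (4 - 1*(-18)) - 48 = (4 + 18) - 48 = 22 - 48 = -26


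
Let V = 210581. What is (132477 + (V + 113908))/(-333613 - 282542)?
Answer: -152322/205385 ≈ -0.74164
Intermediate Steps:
(132477 + (V + 113908))/(-333613 - 282542) = (132477 + (210581 + 113908))/(-333613 - 282542) = (132477 + 324489)/(-616155) = 456966*(-1/616155) = -152322/205385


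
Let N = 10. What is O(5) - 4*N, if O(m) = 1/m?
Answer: -199/5 ≈ -39.800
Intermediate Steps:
O(5) - 4*N = 1/5 - 4*10 = 1/5 - 40 = -199/5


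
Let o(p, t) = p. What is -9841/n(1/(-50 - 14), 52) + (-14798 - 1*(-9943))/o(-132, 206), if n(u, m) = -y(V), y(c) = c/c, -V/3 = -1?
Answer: 1303867/132 ≈ 9877.8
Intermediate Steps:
V = 3 (V = -3*(-1) = 3)
y(c) = 1
n(u, m) = -1 (n(u, m) = -1*1 = -1)
-9841/n(1/(-50 - 14), 52) + (-14798 - 1*(-9943))/o(-132, 206) = -9841/(-1) + (-14798 - 1*(-9943))/(-132) = -9841*(-1) + (-14798 + 9943)*(-1/132) = 9841 - 4855*(-1/132) = 9841 + 4855/132 = 1303867/132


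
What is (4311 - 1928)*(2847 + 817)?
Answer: 8731312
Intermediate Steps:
(4311 - 1928)*(2847 + 817) = 2383*3664 = 8731312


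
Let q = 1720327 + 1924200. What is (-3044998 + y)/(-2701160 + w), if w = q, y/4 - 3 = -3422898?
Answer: -16736578/943367 ≈ -17.741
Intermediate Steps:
y = -13691580 (y = 12 + 4*(-3422898) = 12 - 13691592 = -13691580)
q = 3644527
w = 3644527
(-3044998 + y)/(-2701160 + w) = (-3044998 - 13691580)/(-2701160 + 3644527) = -16736578/943367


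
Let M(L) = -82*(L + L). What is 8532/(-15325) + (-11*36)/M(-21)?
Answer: -2954409/4398275 ≈ -0.67172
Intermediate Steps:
M(L) = -164*L
8532/(-15325) + (-11*36)/M(-21) = 8532/(-15325) + (-11*36)/((-164*(-21))) = 8532*(-1/15325) - 396/3444 = -8532/15325 - 396*1/3444 = -8532/15325 - 33/287 = -2954409/4398275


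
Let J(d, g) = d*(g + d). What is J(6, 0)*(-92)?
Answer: -3312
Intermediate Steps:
J(d, g) = d*(d + g)
J(6, 0)*(-92) = (6*(6 + 0))*(-92) = (6*6)*(-92) = 36*(-92) = -3312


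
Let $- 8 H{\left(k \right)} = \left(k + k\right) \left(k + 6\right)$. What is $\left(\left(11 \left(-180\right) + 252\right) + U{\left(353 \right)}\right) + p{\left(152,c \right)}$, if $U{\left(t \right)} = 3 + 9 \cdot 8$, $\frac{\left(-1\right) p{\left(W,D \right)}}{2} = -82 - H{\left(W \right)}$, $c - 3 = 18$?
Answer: $-13497$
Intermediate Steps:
$c = 21$ ($c = 3 + 18 = 21$)
$H{\left(k \right)} = - \frac{k \left(6 + k\right)}{4}$ ($H{\left(k \right)} = - \frac{\left(k + k\right) \left(k + 6\right)}{8} = - \frac{2 k \left(6 + k\right)}{8} = - \frac{k \left(6 + k\right)}{4}$)
$p{\left(W,D \right)} = 164 - \frac{W \left(6 + W\right)}{2}$ ($p{\left(W,D \right)} = - 2 \left(-82 - - \frac{W \left(6 + W\right)}{4}\right) = - 2 \left(-82 + \frac{W \left(6 + W\right)}{4}\right) = 164 - \frac{W \left(6 + W\right)}{2}$)
$U{\left(t \right)} = 75$ ($U{\left(t \right)} = 3 + 72 = 75$)
$\left(\left(11 \left(-180\right) + 252\right) + U{\left(353 \right)}\right) + p{\left(152,c \right)} = \left(\left(11 \left(-180\right) + 252\right) + 75\right) + \left(164 - 76 \left(6 + 152\right)\right) = \left(\left(-1980 + 252\right) + 75\right) + \left(164 - 76 \cdot 158\right) = \left(-1728 + 75\right) + \left(164 - 12008\right) = -1653 - 11844 = -13497$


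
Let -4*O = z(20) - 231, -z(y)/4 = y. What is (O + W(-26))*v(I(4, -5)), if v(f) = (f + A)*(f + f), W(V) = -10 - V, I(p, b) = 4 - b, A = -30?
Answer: -70875/2 ≈ -35438.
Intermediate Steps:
z(y) = -4*y
v(f) = 2*f*(-30 + f) (v(f) = (f - 30)*(f + f) = (-30 + f)*(2*f) = 2*f*(-30 + f))
O = 311/4 (O = -(-4*20 - 231)/4 = -(-80 - 231)/4 = -¼*(-311) = 311/4 ≈ 77.750)
(O + W(-26))*v(I(4, -5)) = (311/4 + (-10 - 1*(-26)))*(2*(4 - 1*(-5))*(-30 + (4 - 1*(-5)))) = (311/4 + (-10 + 26))*(2*(4 + 5)*(-30 + (4 + 5))) = (311/4 + 16)*(2*9*(-30 + 9)) = 375*(2*9*(-21))/4 = (375/4)*(-378) = -70875/2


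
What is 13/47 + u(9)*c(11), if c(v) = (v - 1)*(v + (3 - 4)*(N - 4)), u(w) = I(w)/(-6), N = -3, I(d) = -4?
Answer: 5653/47 ≈ 120.28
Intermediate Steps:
u(w) = 2/3 (u(w) = -4/(-6) = -4*(-1/6) = 2/3)
c(v) = (-1 + v)*(7 + v) (c(v) = (v - 1)*(v + (3 - 4)*(-3 - 4)) = (-1 + v)*(v - 1*(-7)) = (-1 + v)*(v + 7) = (-1 + v)*(7 + v))
13/47 + u(9)*c(11) = 13/47 + 2*(-7 + 11**2 + 6*11)/3 = 13*(1/47) + 2*(-7 + 121 + 66)/3 = 13/47 + (2/3)*180 = 13/47 + 120 = 5653/47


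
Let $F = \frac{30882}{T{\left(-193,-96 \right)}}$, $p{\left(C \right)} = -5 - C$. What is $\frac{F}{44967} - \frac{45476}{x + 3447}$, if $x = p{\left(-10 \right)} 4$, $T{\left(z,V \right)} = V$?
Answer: $- \frac{32736553321}{2494409424} \approx -13.124$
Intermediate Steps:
$F = - \frac{5147}{16}$ ($F = \frac{30882}{-96} = 30882 \left(- \frac{1}{96}\right) = - \frac{5147}{16} \approx -321.69$)
$x = 20$ ($x = \left(-5 - -10\right) 4 = \left(-5 + 10\right) 4 = 5 \cdot 4 = 20$)
$\frac{F}{44967} - \frac{45476}{x + 3447} = - \frac{5147}{16 \cdot 44967} - \frac{45476}{20 + 3447} = \left(- \frac{5147}{16}\right) \frac{1}{44967} - \frac{45476}{3467} = - \frac{5147}{719472} - \frac{45476}{3467} = - \frac{32736553321}{2494409424}$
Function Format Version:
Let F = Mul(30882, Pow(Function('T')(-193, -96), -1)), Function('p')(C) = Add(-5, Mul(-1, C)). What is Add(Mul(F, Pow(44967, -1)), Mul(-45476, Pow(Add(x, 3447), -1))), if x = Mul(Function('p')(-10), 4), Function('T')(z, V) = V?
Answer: Rational(-32736553321, 2494409424) ≈ -13.124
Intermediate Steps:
F = Rational(-5147, 16) (F = Mul(30882, Pow(-96, -1)) = Mul(30882, Rational(-1, 96)) = Rational(-5147, 16) ≈ -321.69)
x = 20 (x = Mul(Add(-5, Mul(-1, -10)), 4) = Mul(Add(-5, 10), 4) = Mul(5, 4) = 20)
Add(Mul(F, Pow(44967, -1)), Mul(-45476, Pow(Add(x, 3447), -1))) = Add(Mul(Rational(-5147, 16), Pow(44967, -1)), Mul(-45476, Pow(Add(20, 3447), -1))) = Add(Mul(Rational(-5147, 16), Rational(1, 44967)), Mul(-45476, Pow(3467, -1))) = Add(Rational(-5147, 719472), Mul(-45476, Rational(1, 3467))) = Add(Rational(-5147, 719472), Rational(-45476, 3467)) = Rational(-32736553321, 2494409424)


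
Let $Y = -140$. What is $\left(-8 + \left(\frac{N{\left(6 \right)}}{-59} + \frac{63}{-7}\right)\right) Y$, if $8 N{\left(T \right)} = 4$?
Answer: $\frac{140490}{59} \approx 2381.2$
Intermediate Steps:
$N{\left(T \right)} = \frac{1}{2}$ ($N{\left(T \right)} = \frac{1}{8} \cdot 4 = \frac{1}{2}$)
$\left(-8 + \left(\frac{N{\left(6 \right)}}{-59} + \frac{63}{-7}\right)\right) Y = \left(-8 + \left(\frac{1}{2 \left(-59\right)} + \frac{63}{-7}\right)\right) \left(-140\right) = \left(-8 + \left(\frac{1}{2} \left(- \frac{1}{59}\right) + 63 \left(- \frac{1}{7}\right)\right)\right) \left(-140\right) = \left(-8 - \frac{1063}{118}\right) \left(-140\right) = \left(- \frac{2007}{118}\right) \left(-140\right) = \frac{140490}{59}$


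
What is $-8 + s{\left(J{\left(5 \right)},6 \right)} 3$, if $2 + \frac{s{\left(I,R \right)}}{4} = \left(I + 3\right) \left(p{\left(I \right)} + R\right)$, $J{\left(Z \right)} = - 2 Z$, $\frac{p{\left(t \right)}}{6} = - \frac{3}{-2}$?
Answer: $-1292$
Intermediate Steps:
$p{\left(t \right)} = 9$ ($p{\left(t \right)} = 6 \left(- \frac{3}{-2}\right) = 6 \left(\left(-3\right) \left(- \frac{1}{2}\right)\right) = 6 \cdot \frac{3}{2} = 9$)
$s{\left(I,R \right)} = -8 + 4 \left(3 + I\right) \left(9 + R\right)$ ($s{\left(I,R \right)} = -8 + 4 \left(I + 3\right) \left(9 + R\right) = -8 + 4 \left(3 + I\right) \left(9 + R\right)$)
$-8 + s{\left(J{\left(5 \right)},6 \right)} 3 = -8 + \left(100 + 12 \cdot 6 + 36 \left(\left(-2\right) 5\right) + 4 \left(\left(-2\right) 5\right) 6\right) 3 = -8 + \left(100 + 72 + 36 \left(-10\right) + 4 \left(-10\right) 6\right) 3 = -8 + \left(100 + 72 - 360 - 240\right) 3 = -8 - 1284 = -1292$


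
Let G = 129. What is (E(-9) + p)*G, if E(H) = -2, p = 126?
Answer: 15996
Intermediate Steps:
(E(-9) + p)*G = (-2 + 126)*129 = 124*129 = 15996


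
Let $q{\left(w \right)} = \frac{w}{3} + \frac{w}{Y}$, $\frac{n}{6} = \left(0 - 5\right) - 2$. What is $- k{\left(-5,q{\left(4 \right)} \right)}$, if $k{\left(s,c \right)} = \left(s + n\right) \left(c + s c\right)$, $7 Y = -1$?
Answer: $\frac{15040}{3} \approx 5013.3$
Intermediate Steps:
$Y = - \frac{1}{7}$ ($Y = \frac{1}{7} \left(-1\right) = - \frac{1}{7} \approx -0.14286$)
$n = -42$ ($n = 6 \left(\left(0 - 5\right) - 2\right) = 6 \left(-5 - 2\right) = 6 \left(-7\right) = -42$)
$q{\left(w \right)} = - \frac{20 w}{3}$ ($q{\left(w \right)} = \frac{w}{3} + \frac{w}{- \frac{1}{7}} = w \frac{1}{3} + w \left(-7\right) = \frac{w}{3} - 7 w = - \frac{20 w}{3}$)
$k{\left(s,c \right)} = \left(-42 + s\right) \left(c + c s\right)$ ($k{\left(s,c \right)} = \left(s - 42\right) \left(c + s c\right) = \left(-42 + s\right) \left(c + c s\right)$)
$- k{\left(-5,q{\left(4 \right)} \right)} = - \left(- \frac{20}{3}\right) 4 \left(-42 + \left(-5\right)^{2} - -205\right) = - \frac{\left(-80\right) \left(-42 + 25 + 205\right)}{3} = - \frac{\left(-80\right) 188}{3} = \left(-1\right) \left(- \frac{15040}{3}\right) = \frac{15040}{3}$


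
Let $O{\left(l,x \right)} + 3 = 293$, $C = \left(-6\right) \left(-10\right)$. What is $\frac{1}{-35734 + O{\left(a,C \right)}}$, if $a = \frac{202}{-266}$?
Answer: $- \frac{1}{35444} \approx -2.8214 \cdot 10^{-5}$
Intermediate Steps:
$a = - \frac{101}{133}$ ($a = 202 \left(- \frac{1}{266}\right) = - \frac{101}{133} \approx -0.7594$)
$C = 60$
$O{\left(l,x \right)} = 290$ ($O{\left(l,x \right)} = -3 + 293 = 290$)
$\frac{1}{-35734 + O{\left(a,C \right)}} = \frac{1}{-35734 + 290} = \frac{1}{-35444} = - \frac{1}{35444}$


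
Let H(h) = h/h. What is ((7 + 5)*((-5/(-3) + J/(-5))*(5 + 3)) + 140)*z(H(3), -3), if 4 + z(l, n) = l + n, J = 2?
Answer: -7848/5 ≈ -1569.6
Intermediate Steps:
H(h) = 1
z(l, n) = -4 + l + n (z(l, n) = -4 + (l + n) = -4 + l + n)
((7 + 5)*((-5/(-3) + J/(-5))*(5 + 3)) + 140)*z(H(3), -3) = ((7 + 5)*((-5/(-3) + 2/(-5))*(5 + 3)) + 140)*(-4 + 1 - 3) = (12*((-5*(-⅓) + 2*(-⅕))*8) + 140)*(-6) = (12*((5/3 - ⅖)*8) + 140)*(-6) = (12*((19/15)*8) + 140)*(-6) = (12*(152/15) + 140)*(-6) = (608/5 + 140)*(-6) = (1308/5)*(-6) = -7848/5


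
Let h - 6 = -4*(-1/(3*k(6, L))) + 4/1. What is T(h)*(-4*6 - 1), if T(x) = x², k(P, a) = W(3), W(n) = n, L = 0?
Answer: -220900/81 ≈ -2727.2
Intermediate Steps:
k(P, a) = 3
h = 94/9 (h = 6 + (-4/((-3*3)) + 4/1) = 6 + (-4/(-9) + 4*1) = 6 + (-4*(-⅑) + 4) = 6 + (4/9 + 4) = 6 + 40/9 = 94/9 ≈ 10.444)
T(h)*(-4*6 - 1) = (94/9)²*(-4*6 - 1) = 8836*(-24 - 1)/81 = (8836/81)*(-25) = -220900/81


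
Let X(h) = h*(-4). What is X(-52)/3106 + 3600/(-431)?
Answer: -5545976/669343 ≈ -8.2857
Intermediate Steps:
X(h) = -4*h
X(-52)/3106 + 3600/(-431) = -4*(-52)/3106 + 3600/(-431) = 208*(1/3106) + 3600*(-1/431) = 104/1553 - 3600/431 = -5545976/669343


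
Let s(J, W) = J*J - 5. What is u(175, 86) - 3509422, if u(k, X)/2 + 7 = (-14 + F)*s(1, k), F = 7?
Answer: -3509380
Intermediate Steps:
s(J, W) = -5 + J**2 (s(J, W) = J**2 - 5 = -5 + J**2)
u(k, X) = 42 (u(k, X) = -14 + 2*((-14 + 7)*(-5 + 1**2)) = -14 + 2*(-7*(-5 + 1)) = -14 + 2*(-7*(-4)) = -14 + 2*28 = -14 + 56 = 42)
u(175, 86) - 3509422 = 42 - 3509422 = -3509380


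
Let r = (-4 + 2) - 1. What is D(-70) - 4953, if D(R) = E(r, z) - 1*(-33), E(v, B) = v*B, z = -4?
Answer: -4908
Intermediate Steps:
r = -3 (r = -2 - 1 = -3)
E(v, B) = B*v
D(R) = 45 (D(R) = -4*(-3) - 1*(-33) = 12 + 33 = 45)
D(-70) - 4953 = 45 - 4953 = -4908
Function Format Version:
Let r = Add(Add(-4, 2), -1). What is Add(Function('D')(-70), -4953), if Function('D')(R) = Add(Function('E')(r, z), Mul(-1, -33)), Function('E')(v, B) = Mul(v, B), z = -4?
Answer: -4908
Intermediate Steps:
r = -3 (r = Add(-2, -1) = -3)
Function('E')(v, B) = Mul(B, v)
Function('D')(R) = 45 (Function('D')(R) = Add(Mul(-4, -3), Mul(-1, -33)) = Add(12, 33) = 45)
Add(Function('D')(-70), -4953) = Add(45, -4953) = -4908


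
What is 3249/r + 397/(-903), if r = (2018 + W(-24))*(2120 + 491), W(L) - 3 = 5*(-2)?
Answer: -297371770/677343009 ≈ -0.43903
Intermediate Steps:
W(L) = -7 (W(L) = 3 + 5*(-2) = 3 - 10 = -7)
r = 5250721 (r = (2018 - 7)*(2120 + 491) = 2011*2611 = 5250721)
3249/r + 397/(-903) = 3249/5250721 + 397/(-903) = 3249*(1/5250721) + 397*(-1/903) = 3249/5250721 - 397/903 = -297371770/677343009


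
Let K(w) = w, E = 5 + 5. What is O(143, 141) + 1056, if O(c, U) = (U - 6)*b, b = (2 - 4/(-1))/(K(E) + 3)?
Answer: 14538/13 ≈ 1118.3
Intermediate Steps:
E = 10
b = 6/13 (b = (2 - 4/(-1))/(10 + 3) = (2 - 4*(-1))/13 = (2 + 4)*(1/13) = 6*(1/13) = 6/13 ≈ 0.46154)
O(c, U) = -36/13 + 6*U/13 (O(c, U) = (U - 6)*(6/13) = (-6 + U)*(6/13) = -36/13 + 6*U/13)
O(143, 141) + 1056 = (-36/13 + (6/13)*141) + 1056 = (-36/13 + 846/13) + 1056 = 810/13 + 1056 = 14538/13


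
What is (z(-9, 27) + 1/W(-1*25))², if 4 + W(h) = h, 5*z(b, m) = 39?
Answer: 1267876/21025 ≈ 60.303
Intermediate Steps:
z(b, m) = 39/5 (z(b, m) = (⅕)*39 = 39/5)
W(h) = -4 + h
(z(-9, 27) + 1/W(-1*25))² = (39/5 + 1/(-4 - 1*25))² = (39/5 + 1/(-4 - 25))² = (39/5 + 1/(-29))² = (39/5 - 1/29)² = (1126/145)² = 1267876/21025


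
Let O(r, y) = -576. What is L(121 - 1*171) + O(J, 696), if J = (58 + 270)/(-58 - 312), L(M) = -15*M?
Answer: 174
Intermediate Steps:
J = -164/185 (J = 328/(-370) = 328*(-1/370) = -164/185 ≈ -0.88649)
L(121 - 1*171) + O(J, 696) = -15*(121 - 1*171) - 576 = -15*(121 - 171) - 576 = -15*(-50) - 576 = 750 - 576 = 174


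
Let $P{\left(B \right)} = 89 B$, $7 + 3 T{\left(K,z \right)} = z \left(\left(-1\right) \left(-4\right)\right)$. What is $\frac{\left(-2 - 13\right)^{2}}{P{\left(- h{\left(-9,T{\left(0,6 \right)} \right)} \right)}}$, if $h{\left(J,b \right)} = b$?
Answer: $- \frac{675}{1513} \approx -0.44613$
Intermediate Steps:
$T{\left(K,z \right)} = - \frac{7}{3} + \frac{4 z}{3}$ ($T{\left(K,z \right)} = - \frac{7}{3} + \frac{z \left(\left(-1\right) \left(-4\right)\right)}{3} = - \frac{7}{3} + \frac{z 4}{3} = - \frac{7}{3} + \frac{4 z}{3}$)
$\frac{\left(-2 - 13\right)^{2}}{P{\left(- h{\left(-9,T{\left(0,6 \right)} \right)} \right)}} = \frac{\left(-2 - 13\right)^{2}}{89 \left(- (- \frac{7}{3} + \frac{4}{3} \cdot 6)\right)} = \frac{\left(-15\right)^{2}}{89 \left(- (- \frac{7}{3} + 8)\right)} = \frac{225}{89 \left(\left(-1\right) \frac{17}{3}\right)} = \frac{225}{89 \left(- \frac{17}{3}\right)} = \frac{225}{- \frac{1513}{3}} = 225 \left(- \frac{3}{1513}\right) = - \frac{675}{1513}$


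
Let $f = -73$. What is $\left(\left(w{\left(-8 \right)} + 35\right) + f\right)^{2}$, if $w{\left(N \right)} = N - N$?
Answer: $1444$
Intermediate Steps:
$w{\left(N \right)} = 0$
$\left(\left(w{\left(-8 \right)} + 35\right) + f\right)^{2} = \left(\left(0 + 35\right) - 73\right)^{2} = \left(35 - 73\right)^{2} = \left(-38\right)^{2} = 1444$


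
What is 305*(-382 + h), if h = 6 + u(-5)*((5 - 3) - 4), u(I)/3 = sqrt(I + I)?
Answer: -114680 - 1830*I*sqrt(10) ≈ -1.1468e+5 - 5787.0*I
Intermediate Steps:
u(I) = 3*sqrt(2)*sqrt(I) (u(I) = 3*sqrt(I + I) = 3*sqrt(2*I) = 3*(sqrt(2)*sqrt(I)) = 3*sqrt(2)*sqrt(I))
h = 6 - 6*I*sqrt(10) (h = 6 + (3*sqrt(2)*sqrt(-5))*((5 - 3) - 4) = 6 + (3*sqrt(2)*(I*sqrt(5)))*(2 - 4) = 6 + (3*I*sqrt(10))*(-2) = 6 - 6*I*sqrt(10) ≈ 6.0 - 18.974*I)
305*(-382 + h) = 305*(-382 + (6 - 6*I*sqrt(10))) = 305*(-376 - 6*I*sqrt(10)) = -114680 - 1830*I*sqrt(10)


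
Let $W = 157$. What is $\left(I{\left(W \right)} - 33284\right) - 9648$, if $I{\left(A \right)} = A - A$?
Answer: $-42932$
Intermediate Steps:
$I{\left(A \right)} = 0$
$\left(I{\left(W \right)} - 33284\right) - 9648 = \left(0 - 33284\right) - 9648 = -33284 - 9648 = -42932$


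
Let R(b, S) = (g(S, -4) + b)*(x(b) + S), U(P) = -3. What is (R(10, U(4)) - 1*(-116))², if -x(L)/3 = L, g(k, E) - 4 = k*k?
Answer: 413449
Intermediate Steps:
g(k, E) = 4 + k² (g(k, E) = 4 + k*k = 4 + k²)
x(L) = -3*L
R(b, S) = (S - 3*b)*(4 + b + S²) (R(b, S) = ((4 + S²) + b)*(-3*b + S) = (4 + b + S²)*(S - 3*b) = (S - 3*b)*(4 + b + S²))
(R(10, U(4)) - 1*(-116))² = ((-3*10² - 3*10 - 3*(4 + (-3)²) - 3*10*(4 + (-3)²)) - 1*(-116))² = ((-3*100 - 30 - 3*(4 + 9) - 3*10*(4 + 9)) + 116)² = ((-300 - 30 - 3*13 - 3*10*13) + 116)² = ((-300 - 30 - 39 - 390) + 116)² = (-759 + 116)² = (-643)² = 413449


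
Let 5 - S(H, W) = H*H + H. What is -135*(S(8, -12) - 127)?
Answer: 26190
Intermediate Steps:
S(H, W) = 5 - H - H² (S(H, W) = 5 - (H*H + H) = 5 - (H² + H) = 5 - (H + H²) = 5 + (-H - H²) = 5 - H - H²)
-135*(S(8, -12) - 127) = -135*((5 - 1*8 - 1*8²) - 127) = -135*((5 - 8 - 1*64) - 127) = -135*((5 - 8 - 64) - 127) = -135*(-67 - 127) = -135*(-194) = 26190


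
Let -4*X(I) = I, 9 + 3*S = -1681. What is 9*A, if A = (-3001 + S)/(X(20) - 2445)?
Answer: 32079/2450 ≈ 13.093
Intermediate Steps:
S = -1690/3 (S = -3 + (⅓)*(-1681) = -3 - 1681/3 = -1690/3 ≈ -563.33)
X(I) = -I/4
A = 10693/7350 (A = (-3001 - 1690/3)/(-¼*20 - 2445) = -10693/(3*(-5 - 2445)) = -10693/3/(-2450) = -10693/3*(-1/2450) = 10693/7350 ≈ 1.4548)
9*A = 9*(10693/7350) = 32079/2450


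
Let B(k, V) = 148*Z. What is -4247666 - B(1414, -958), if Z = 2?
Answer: -4247962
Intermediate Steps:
B(k, V) = 296 (B(k, V) = 148*2 = 296)
-4247666 - B(1414, -958) = -4247666 - 1*296 = -4247666 - 296 = -4247962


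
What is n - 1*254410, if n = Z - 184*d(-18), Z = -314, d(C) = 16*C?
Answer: -201732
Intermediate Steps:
n = 52678 (n = -314 - 2944*(-18) = -314 - 184*(-288) = -314 + 52992 = 52678)
n - 1*254410 = 52678 - 1*254410 = 52678 - 254410 = -201732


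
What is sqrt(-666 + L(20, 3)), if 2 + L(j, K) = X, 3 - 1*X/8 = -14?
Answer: 2*I*sqrt(133) ≈ 23.065*I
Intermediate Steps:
X = 136 (X = 24 - 8*(-14) = 24 + 112 = 136)
L(j, K) = 134 (L(j, K) = -2 + 136 = 134)
sqrt(-666 + L(20, 3)) = sqrt(-666 + 134) = sqrt(-532) = 2*I*sqrt(133)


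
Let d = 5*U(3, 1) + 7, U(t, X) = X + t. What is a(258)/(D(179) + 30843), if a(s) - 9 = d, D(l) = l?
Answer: 18/15511 ≈ 0.0011605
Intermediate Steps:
d = 27 (d = 5*(1 + 3) + 7 = 5*4 + 7 = 20 + 7 = 27)
a(s) = 36 (a(s) = 9 + 27 = 36)
a(258)/(D(179) + 30843) = 36/(179 + 30843) = 36/31022 = 36*(1/31022) = 18/15511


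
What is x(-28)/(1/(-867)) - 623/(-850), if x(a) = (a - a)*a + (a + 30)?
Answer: -1473277/850 ≈ -1733.3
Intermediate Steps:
x(a) = 30 + a (x(a) = 0*a + (30 + a) = 0 + (30 + a) = 30 + a)
x(-28)/(1/(-867)) - 623/(-850) = (30 - 28)/(1/(-867)) - 623/(-850) = 2/(-1/867) - 623*(-1/850) = 2*(-867) + 623/850 = -1734 + 623/850 = -1473277/850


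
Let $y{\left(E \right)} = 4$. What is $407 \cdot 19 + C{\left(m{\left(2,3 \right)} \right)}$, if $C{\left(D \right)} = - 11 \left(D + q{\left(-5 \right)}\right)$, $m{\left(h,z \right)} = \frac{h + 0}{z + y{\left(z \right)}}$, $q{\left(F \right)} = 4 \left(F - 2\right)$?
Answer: $\frac{56265}{7} \approx 8037.9$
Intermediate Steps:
$q{\left(F \right)} = -8 + 4 F$ ($q{\left(F \right)} = 4 \left(-2 + F\right) = -8 + 4 F$)
$m{\left(h,z \right)} = \frac{h}{4 + z}$ ($m{\left(h,z \right)} = \frac{h + 0}{z + 4} = \frac{h}{4 + z}$)
$C{\left(D \right)} = 308 - 11 D$ ($C{\left(D \right)} = - 11 \left(D + \left(-8 + 4 \left(-5\right)\right)\right) = - 11 \left(D - 28\right) = - 11 \left(-28 + D\right) = 308 - 11 D$)
$407 \cdot 19 + C{\left(m{\left(2,3 \right)} \right)} = 407 \cdot 19 + \left(308 - 11 \frac{2}{4 + 3}\right) = 7733 + \left(308 - 11 \cdot \frac{2}{7}\right) = 7733 + \left(308 - 11 \cdot 2 \cdot \frac{1}{7}\right) = 7733 + \left(308 - \frac{22}{7}\right) = 7733 + \frac{2134}{7} = \frac{56265}{7}$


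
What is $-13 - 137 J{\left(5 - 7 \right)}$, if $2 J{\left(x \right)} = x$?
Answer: $124$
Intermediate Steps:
$J{\left(x \right)} = \frac{x}{2}$
$-13 - 137 J{\left(5 - 7 \right)} = -13 - 137 \frac{5 - 7}{2} = -13 - 137 \cdot \frac{1}{2} \left(-2\right) = -13 - -137 = -13 + 137 = 124$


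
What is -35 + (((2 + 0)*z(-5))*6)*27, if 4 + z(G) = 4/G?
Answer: -7951/5 ≈ -1590.2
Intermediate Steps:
z(G) = -4 + 4/G
-35 + (((2 + 0)*z(-5))*6)*27 = -35 + (((2 + 0)*(-4 + 4/(-5)))*6)*27 = -35 + ((2*(-4 + 4*(-⅕)))*6)*27 = -35 + ((2*(-4 - ⅘))*6)*27 = -35 + ((2*(-24/5))*6)*27 = -35 - 48/5*6*27 = -35 - 288/5*27 = -35 - 7776/5 = -7951/5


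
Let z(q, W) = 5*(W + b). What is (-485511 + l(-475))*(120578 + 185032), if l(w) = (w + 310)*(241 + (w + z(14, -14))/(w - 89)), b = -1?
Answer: -7547202298545/47 ≈ -1.6058e+11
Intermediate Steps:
z(q, W) = -5 + 5*W (z(q, W) = 5*(W - 1) = 5*(-1 + W) = -5 + 5*W)
l(w) = (241 + (-75 + w)/(-89 + w))*(310 + w) (l(w) = (w + 310)*(241 + (w + (-5 + 5*(-14)))/(w - 89)) = (310 + w)*(241 + (w + (-5 - 70))/(-89 + w)) = (310 + w)*(241 + (w - 75)/(-89 + w)) = (310 + w)*(241 + (-75 + w)/(-89 + w)) = (241 + (-75 + w)/(-89 + w))*(310 + w))
(-485511 + l(-475))*(120578 + 185032) = (-485511 + 2*(-3336220 + 121*(-475)**2 + 26748*(-475))/(-89 - 475))*(120578 + 185032) = (-485511 + 2*(-3336220 + 121*225625 - 12705300)/(-564))*305610 = (-485511 + 2*(-1/564)*(-3336220 + 27300625 - 12705300))*305610 = (-485511 + 2*(-1/564)*11259105)*305610 = (-485511 - 3753035/94)*305610 = -49391069/94*305610 = -7547202298545/47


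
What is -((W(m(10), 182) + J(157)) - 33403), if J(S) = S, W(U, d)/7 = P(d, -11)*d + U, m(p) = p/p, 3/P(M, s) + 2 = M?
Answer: 996533/30 ≈ 33218.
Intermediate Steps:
P(M, s) = 3/(-2 + M)
m(p) = 1
W(U, d) = 7*U + 21*d/(-2 + d) (W(U, d) = 7*((3/(-2 + d))*d + U) = 7*(3*d/(-2 + d) + U) = 7*(U + 3*d/(-2 + d)) = 7*U + 21*d/(-2 + d))
-((W(m(10), 182) + J(157)) - 33403) = -((7*(3*182 + 1*(-2 + 182))/(-2 + 182) + 157) - 33403) = -((7*(546 + 1*180)/180 + 157) - 33403) = -((7*(1/180)*(546 + 180) + 157) - 33403) = -((7*(1/180)*726 + 157) - 33403) = -((847/30 + 157) - 33403) = -(5557/30 - 33403) = -1*(-996533/30) = 996533/30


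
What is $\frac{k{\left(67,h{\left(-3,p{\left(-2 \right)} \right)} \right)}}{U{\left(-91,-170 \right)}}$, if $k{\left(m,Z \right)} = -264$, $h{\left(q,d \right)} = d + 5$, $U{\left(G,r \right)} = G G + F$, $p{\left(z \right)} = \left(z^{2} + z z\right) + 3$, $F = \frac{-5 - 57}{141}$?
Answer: $- \frac{37224}{1167559} \approx -0.031882$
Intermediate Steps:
$F = - \frac{62}{141}$ ($F = \left(-62\right) \frac{1}{141} = - \frac{62}{141} \approx -0.43972$)
$p{\left(z \right)} = 3 + 2 z^{2}$ ($p{\left(z \right)} = \left(z^{2} + z^{2}\right) + 3 = 2 z^{2} + 3 = 3 + 2 z^{2}$)
$U{\left(G,r \right)} = - \frac{62}{141} + G^{2}$ ($U{\left(G,r \right)} = G G - \frac{62}{141} = G^{2} - \frac{62}{141} = - \frac{62}{141} + G^{2}$)
$h{\left(q,d \right)} = 5 + d$
$\frac{k{\left(67,h{\left(-3,p{\left(-2 \right)} \right)} \right)}}{U{\left(-91,-170 \right)}} = - \frac{264}{- \frac{62}{141} + \left(-91\right)^{2}} = - \frac{264}{- \frac{62}{141} + 8281} = - \frac{264}{\frac{1167559}{141}} = \left(-264\right) \frac{141}{1167559} = - \frac{37224}{1167559}$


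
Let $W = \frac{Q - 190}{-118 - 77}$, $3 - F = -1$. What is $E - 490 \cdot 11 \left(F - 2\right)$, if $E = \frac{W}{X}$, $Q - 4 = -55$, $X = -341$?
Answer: $- \frac{716816341}{66495} \approx -10780.0$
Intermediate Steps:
$Q = -51$ ($Q = 4 - 55 = -51$)
$F = 4$ ($F = 3 - -1 = 3 + 1 = 4$)
$W = \frac{241}{195}$ ($W = \frac{-51 - 190}{-118 - 77} = - \frac{241}{-195} = \left(-241\right) \left(- \frac{1}{195}\right) = \frac{241}{195} \approx 1.2359$)
$E = - \frac{241}{66495}$ ($E = \frac{241}{195 \left(-341\right)} = \frac{241}{195} \left(- \frac{1}{341}\right) = - \frac{241}{66495} \approx -0.0036243$)
$E - 490 \cdot 11 \left(F - 2\right) = - \frac{241}{66495} - 490 \cdot 11 \left(4 - 2\right) = - \frac{241}{66495} - 490 \cdot 11 \cdot 2 = - \frac{241}{66495} - 10780 = - \frac{716816341}{66495}$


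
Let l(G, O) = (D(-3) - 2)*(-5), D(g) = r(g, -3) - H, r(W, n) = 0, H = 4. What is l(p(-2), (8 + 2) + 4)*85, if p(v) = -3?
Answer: 2550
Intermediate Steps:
D(g) = -4 (D(g) = 0 - 1*4 = 0 - 4 = -4)
l(G, O) = 30 (l(G, O) = (-4 - 2)*(-5) = -6*(-5) = 30)
l(p(-2), (8 + 2) + 4)*85 = 30*85 = 2550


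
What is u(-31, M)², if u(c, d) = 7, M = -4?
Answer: 49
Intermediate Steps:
u(-31, M)² = 7² = 49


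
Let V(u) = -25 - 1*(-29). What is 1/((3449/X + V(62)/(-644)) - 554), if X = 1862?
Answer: -42826/23646543 ≈ -0.0018111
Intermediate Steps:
V(u) = 4 (V(u) = -25 + 29 = 4)
1/((3449/X + V(62)/(-644)) - 554) = 1/((3449/1862 + 4/(-644)) - 554) = 1/((3449*(1/1862) + 4*(-1/644)) - 554) = 1/((3449/1862 - 1/161) - 554) = 1/(79061/42826 - 554) = 1/(-23646543/42826) = -42826/23646543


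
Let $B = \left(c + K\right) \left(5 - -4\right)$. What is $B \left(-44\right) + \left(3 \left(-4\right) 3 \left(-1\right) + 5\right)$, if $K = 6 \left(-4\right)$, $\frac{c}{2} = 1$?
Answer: $8753$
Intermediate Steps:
$c = 2$ ($c = 2 \cdot 1 = 2$)
$K = -24$
$B = -198$ ($B = \left(2 - 24\right) \left(5 - -4\right) = - 22 \left(5 + 4\right) = \left(-22\right) 9 = -198$)
$B \left(-44\right) + \left(3 \left(-4\right) 3 \left(-1\right) + 5\right) = \left(-198\right) \left(-44\right) + \left(3 \left(-4\right) 3 \left(-1\right) + 5\right) = 8712 + \left(3 \left(\left(-12\right) \left(-1\right)\right) + 5\right) = 8712 + \left(3 \cdot 12 + 5\right) = 8712 + \left(36 + 5\right) = 8712 + 41 = 8753$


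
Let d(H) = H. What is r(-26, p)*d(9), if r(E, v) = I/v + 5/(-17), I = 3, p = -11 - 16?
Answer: -62/17 ≈ -3.6471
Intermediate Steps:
p = -27
r(E, v) = -5/17 + 3/v (r(E, v) = 3/v + 5/(-17) = 3/v + 5*(-1/17) = 3/v - 5/17 = -5/17 + 3/v)
r(-26, p)*d(9) = (-5/17 + 3/(-27))*9 = (-5/17 + 3*(-1/27))*9 = (-5/17 - ⅑)*9 = -62/153*9 = -62/17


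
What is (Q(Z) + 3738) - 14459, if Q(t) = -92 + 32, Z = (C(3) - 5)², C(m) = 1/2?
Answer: -10781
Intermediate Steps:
C(m) = ½
Z = 81/4 (Z = (½ - 5)² = (-9/2)² = 81/4 ≈ 20.250)
Q(t) = -60
(Q(Z) + 3738) - 14459 = (-60 + 3738) - 14459 = 3678 - 14459 = -10781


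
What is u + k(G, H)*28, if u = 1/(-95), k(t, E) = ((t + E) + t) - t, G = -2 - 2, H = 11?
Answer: 18619/95 ≈ 195.99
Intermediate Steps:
G = -4
k(t, E) = E + t (k(t, E) = ((E + t) + t) - t = (E + 2*t) - t = E + t)
u = -1/95 ≈ -0.010526
u + k(G, H)*28 = -1/95 + (11 - 4)*28 = -1/95 + 7*28 = -1/95 + 196 = 18619/95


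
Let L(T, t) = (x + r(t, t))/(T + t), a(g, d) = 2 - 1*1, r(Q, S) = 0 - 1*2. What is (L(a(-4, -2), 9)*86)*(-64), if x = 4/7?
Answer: 5504/7 ≈ 786.29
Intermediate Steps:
x = 4/7 (x = 4*(⅐) = 4/7 ≈ 0.57143)
r(Q, S) = -2 (r(Q, S) = 0 - 2 = -2)
a(g, d) = 1 (a(g, d) = 2 - 1 = 1)
L(T, t) = -10/(7*(T + t)) (L(T, t) = (4/7 - 2)/(T + t) = -10/(7*(T + t)))
(L(a(-4, -2), 9)*86)*(-64) = (-10/(7*1 + 7*9)*86)*(-64) = (-10/(7 + 63)*86)*(-64) = (-10/70*86)*(-64) = (-10*1/70*86)*(-64) = -⅐*86*(-64) = -86/7*(-64) = 5504/7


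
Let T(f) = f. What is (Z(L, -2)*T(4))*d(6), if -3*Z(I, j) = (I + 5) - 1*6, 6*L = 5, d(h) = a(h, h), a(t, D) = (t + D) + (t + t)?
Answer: 16/3 ≈ 5.3333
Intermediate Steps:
a(t, D) = D + 3*t (a(t, D) = (D + t) + 2*t = D + 3*t)
d(h) = 4*h (d(h) = h + 3*h = 4*h)
L = ⅚ (L = (⅙)*5 = ⅚ ≈ 0.83333)
Z(I, j) = ⅓ - I/3 (Z(I, j) = -((I + 5) - 1*6)/3 = -((5 + I) - 6)/3 = -(-1 + I)/3 = ⅓ - I/3)
(Z(L, -2)*T(4))*d(6) = ((⅓ - ⅓*⅚)*4)*(4*6) = ((⅓ - 5/18)*4)*24 = ((1/18)*4)*24 = (2/9)*24 = 16/3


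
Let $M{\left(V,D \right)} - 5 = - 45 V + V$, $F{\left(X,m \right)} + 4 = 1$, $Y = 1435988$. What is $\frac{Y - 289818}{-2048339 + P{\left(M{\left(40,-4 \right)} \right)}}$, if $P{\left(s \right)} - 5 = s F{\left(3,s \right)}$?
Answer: $- \frac{1146170}{2043069} \approx -0.561$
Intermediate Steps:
$F{\left(X,m \right)} = -3$ ($F{\left(X,m \right)} = -4 + 1 = -3$)
$M{\left(V,D \right)} = 5 - 44 V$ ($M{\left(V,D \right)} = 5 + \left(- 45 V + V\right) = 5 - 44 V$)
$P{\left(s \right)} = 5 - 3 s$ ($P{\left(s \right)} = 5 + s \left(-3\right) = 5 - 3 s$)
$\frac{Y - 289818}{-2048339 + P{\left(M{\left(40,-4 \right)} \right)}} = \frac{1435988 - 289818}{-2048339 - \left(-5 + 3 \left(5 - 1760\right)\right)} = \frac{1146170}{-2048339 - \left(-5 + 3 \left(5 - 1760\right)\right)} = \frac{1146170}{-2048339 + \left(5 - -5265\right)} = \frac{1146170}{-2048339 + \left(5 + 5265\right)} = \frac{1146170}{-2048339 + 5270} = \frac{1146170}{-2043069} = 1146170 \left(- \frac{1}{2043069}\right) = - \frac{1146170}{2043069}$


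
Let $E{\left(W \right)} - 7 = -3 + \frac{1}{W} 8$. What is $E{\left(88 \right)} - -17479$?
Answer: $\frac{192314}{11} \approx 17483.0$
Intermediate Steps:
$E{\left(W \right)} = 4 + \frac{8}{W}$ ($E{\left(W \right)} = 7 - \left(3 - \frac{1}{W} 8\right) = 7 - \left(3 - \frac{8}{W}\right) = 4 + \frac{8}{W}$)
$E{\left(88 \right)} - -17479 = \left(4 + \frac{8}{88}\right) - -17479 = \left(4 + 8 \cdot \frac{1}{88}\right) + 17479 = \left(4 + \frac{1}{11}\right) + 17479 = \frac{45}{11} + 17479 = \frac{192314}{11}$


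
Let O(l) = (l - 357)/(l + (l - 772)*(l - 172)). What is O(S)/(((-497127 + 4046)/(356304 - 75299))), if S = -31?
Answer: 1267790/934434363 ≈ 0.0013567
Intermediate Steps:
O(l) = (-357 + l)/(l + (-772 + l)*(-172 + l))
O(S)/(((-497127 + 4046)/(356304 - 75299))) = ((-357 - 31)/(132784 + (-31)² - 943*(-31)))/(((-497127 + 4046)/(356304 - 75299))) = (-388/(132784 + 961 + 29233))/((-493081/281005)) = (-388/162978)/((-493081*1/281005)) = ((1/162978)*(-388))/(-11467/6535) = -194/81489*(-6535/11467) = 1267790/934434363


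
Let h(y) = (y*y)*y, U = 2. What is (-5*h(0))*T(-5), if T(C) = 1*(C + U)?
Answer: 0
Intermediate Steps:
h(y) = y³ (h(y) = y²*y = y³)
T(C) = 2 + C (T(C) = 1*(C + 2) = 1*(2 + C) = 2 + C)
(-5*h(0))*T(-5) = (-5*0³)*(2 - 5) = -5*0*(-3) = 0*(-3) = 0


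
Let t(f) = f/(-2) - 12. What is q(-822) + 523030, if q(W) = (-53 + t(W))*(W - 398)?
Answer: 100910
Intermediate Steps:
t(f) = -12 - f/2 (t(f) = f*(-1/2) - 12 = -f/2 - 12 = -12 - f/2)
q(W) = (-398 + W)*(-65 - W/2) (q(W) = (-53 + (-12 - W/2))*(W - 398) = (-65 - W/2)*(-398 + W) = (-398 + W)*(-65 - W/2))
q(-822) + 523030 = (25870 + 134*(-822) - 1/2*(-822)**2) + 523030 = (25870 - 110148 - 1/2*675684) + 523030 = (25870 - 110148 - 337842) + 523030 = -422120 + 523030 = 100910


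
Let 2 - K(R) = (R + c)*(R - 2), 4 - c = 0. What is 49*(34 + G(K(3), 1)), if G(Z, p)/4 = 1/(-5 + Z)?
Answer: 8232/5 ≈ 1646.4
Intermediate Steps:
c = 4 (c = 4 - 1*0 = 4 + 0 = 4)
K(R) = 2 - (-2 + R)*(4 + R) (K(R) = 2 - (R + 4)*(R - 2) = 2 - (4 + R)*(-2 + R) = 2 - (-2 + R)*(4 + R))
G(Z, p) = 4/(-5 + Z)
49*(34 + G(K(3), 1)) = 49*(34 + 4/(-5 + (10 - 1*3**2 - 2*3))) = 49*(34 + 4/(-5 + (10 - 1*9 - 6))) = 49*(34 + 4/(-5 + (10 - 9 - 6))) = 49*(34 + 4/(-5 - 5)) = 49*(34 + 4/(-10)) = 49*(34 + 4*(-1/10)) = 49*(34 - 2/5) = 49*(168/5) = 8232/5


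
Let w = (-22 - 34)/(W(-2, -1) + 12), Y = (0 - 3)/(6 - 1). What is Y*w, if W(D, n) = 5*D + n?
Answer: 168/5 ≈ 33.600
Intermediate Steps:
W(D, n) = n + 5*D
Y = -⅗ (Y = -3/5 = -3*⅕ = -⅗ ≈ -0.60000)
w = -56 (w = (-22 - 34)/((-1 + 5*(-2)) + 12) = -56/((-1 - 10) + 12) = -56/(-11 + 12) = -56/1 = -56*1 = -56)
Y*w = -⅗*(-56) = 168/5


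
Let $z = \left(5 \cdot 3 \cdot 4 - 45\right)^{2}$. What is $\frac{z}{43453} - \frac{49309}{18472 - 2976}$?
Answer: $- \frac{164549029}{51795976} \approx -3.1769$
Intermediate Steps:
$z = 225$ ($z = \left(15 \cdot 4 - 45\right)^{2} = \left(60 - 45\right)^{2} = 15^{2} = 225$)
$\frac{z}{43453} - \frac{49309}{18472 - 2976} = \frac{225}{43453} - \frac{49309}{18472 - 2976} = 225 \cdot \frac{1}{43453} - \frac{49309}{18472 - 2976} = \frac{225}{43453} - \frac{49309}{15496} = \frac{225}{43453} - \frac{3793}{1192} = - \frac{164549029}{51795976}$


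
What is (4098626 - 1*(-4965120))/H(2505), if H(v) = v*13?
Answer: 9063746/32565 ≈ 278.33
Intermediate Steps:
H(v) = 13*v
(4098626 - 1*(-4965120))/H(2505) = (4098626 - 1*(-4965120))/((13*2505)) = (4098626 + 4965120)/32565 = 9063746*(1/32565) = 9063746/32565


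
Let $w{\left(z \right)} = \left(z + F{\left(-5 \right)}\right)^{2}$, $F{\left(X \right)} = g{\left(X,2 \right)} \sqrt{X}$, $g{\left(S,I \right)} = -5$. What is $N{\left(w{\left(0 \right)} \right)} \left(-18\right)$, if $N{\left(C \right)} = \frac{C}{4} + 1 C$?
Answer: $\frac{5625}{2} \approx 2812.5$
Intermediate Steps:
$F{\left(X \right)} = - 5 \sqrt{X}$
$w{\left(z \right)} = \left(z - 5 i \sqrt{5}\right)^{2}$ ($w{\left(z \right)} = \left(z - 5 \sqrt{-5}\right)^{2} = \left(z - 5 i \sqrt{5}\right)^{2}$)
$N{\left(C \right)} = \frac{5 C}{4}$ ($N{\left(C \right)} = C \frac{1}{4} + C = \frac{C}{4} + C = \frac{5 C}{4}$)
$N{\left(w{\left(0 \right)} \right)} \left(-18\right) = \frac{5 \left(0 - 5 i \sqrt{5}\right)^{2}}{4} \left(-18\right) = \frac{5 \left(- 5 i \sqrt{5}\right)^{2}}{4} \left(-18\right) = \frac{5}{4} \left(-125\right) \left(-18\right) = \left(- \frac{625}{4}\right) \left(-18\right) = \frac{5625}{2}$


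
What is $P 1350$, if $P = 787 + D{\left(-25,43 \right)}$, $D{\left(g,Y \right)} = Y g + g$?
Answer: $-422550$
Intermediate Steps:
$D{\left(g,Y \right)} = g + Y g$
$P = -313$ ($P = 787 - 25 \left(1 + 43\right) = 787 - 1100 = -313$)
$P 1350 = \left(-313\right) 1350 = -422550$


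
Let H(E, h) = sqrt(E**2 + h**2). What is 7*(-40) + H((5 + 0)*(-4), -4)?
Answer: -280 + 4*sqrt(26) ≈ -259.60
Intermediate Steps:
7*(-40) + H((5 + 0)*(-4), -4) = 7*(-40) + sqrt(((5 + 0)*(-4))**2 + (-4)**2) = -280 + sqrt((5*(-4))**2 + 16) = -280 + sqrt((-20)**2 + 16) = -280 + sqrt(400 + 16) = -280 + sqrt(416) = -280 + 4*sqrt(26)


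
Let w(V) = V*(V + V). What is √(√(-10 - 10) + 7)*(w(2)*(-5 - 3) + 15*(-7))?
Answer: -169*√(7 + 2*I*√5) ≈ -467.53 - 136.6*I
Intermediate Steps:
w(V) = 2*V² (w(V) = V*(2*V) = 2*V²)
√(√(-10 - 10) + 7)*(w(2)*(-5 - 3) + 15*(-7)) = √(√(-10 - 10) + 7)*((2*2²)*(-5 - 3) + 15*(-7)) = √(√(-20) + 7)*((2*4)*(-8) - 105) = √(2*I*√5 + 7)*(8*(-8) - 105) = √(7 + 2*I*√5)*(-64 - 105) = √(7 + 2*I*√5)*(-169) = -169*√(7 + 2*I*√5)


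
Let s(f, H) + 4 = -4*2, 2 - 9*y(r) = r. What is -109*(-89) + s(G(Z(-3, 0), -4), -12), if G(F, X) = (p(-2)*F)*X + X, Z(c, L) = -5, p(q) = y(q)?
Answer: 9689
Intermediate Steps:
y(r) = 2/9 - r/9
p(q) = 2/9 - q/9
G(F, X) = X + 4*F*X/9 (G(F, X) = ((2/9 - 1/9*(-2))*F)*X + X = ((2/9 + 2/9)*F)*X + X = (4*F/9)*X + X = 4*F*X/9 + X = X + 4*F*X/9)
s(f, H) = -12 (s(f, H) = -4 - 4*2 = -4 - 8 = -12)
-109*(-89) + s(G(Z(-3, 0), -4), -12) = -109*(-89) - 12 = 9701 - 12 = 9689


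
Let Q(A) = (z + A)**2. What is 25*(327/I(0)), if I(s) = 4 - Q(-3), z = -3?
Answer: -8175/32 ≈ -255.47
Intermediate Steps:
Q(A) = (-3 + A)**2
I(s) = -32 (I(s) = 4 - (-3 - 3)**2 = 4 - 1*(-6)**2 = 4 - 1*36 = 4 - 36 = -32)
25*(327/I(0)) = 25*(327/(-32)) = 25*(327*(-1/32)) = 25*(-327/32) = -8175/32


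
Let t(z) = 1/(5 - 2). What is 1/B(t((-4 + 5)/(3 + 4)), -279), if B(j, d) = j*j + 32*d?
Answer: -9/80351 ≈ -0.00011201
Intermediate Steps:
t(z) = ⅓ (t(z) = 1/3 = ⅓)
B(j, d) = j² + 32*d
1/B(t((-4 + 5)/(3 + 4)), -279) = 1/((⅓)² + 32*(-279)) = 1/(⅑ - 8928) = 1/(-80351/9) = -9/80351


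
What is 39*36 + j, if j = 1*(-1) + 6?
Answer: 1409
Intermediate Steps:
j = 5 (j = -1 + 6 = 5)
39*36 + j = 39*36 + 5 = 1404 + 5 = 1409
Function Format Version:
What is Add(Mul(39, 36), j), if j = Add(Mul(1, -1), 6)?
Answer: 1409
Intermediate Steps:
j = 5 (j = Add(-1, 6) = 5)
Add(Mul(39, 36), j) = Add(Mul(39, 36), 5) = Add(1404, 5) = 1409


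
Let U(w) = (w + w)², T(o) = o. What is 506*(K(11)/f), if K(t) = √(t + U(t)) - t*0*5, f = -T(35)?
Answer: -1518*√55/35 ≈ -321.65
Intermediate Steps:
f = -35 (f = -1*35 = -35)
U(w) = 4*w² (U(w) = (2*w)² = 4*w²)
K(t) = √(t + 4*t²) (K(t) = √(t + 4*t²) - t*0*5 = √(t + 4*t²) - 0*5 = √(t + 4*t²) - 1*0 = √(t + 4*t²) + 0 = √(t + 4*t²))
506*(K(11)/f) = 506*(√(11*(1 + 4*11))/(-35)) = 506*(√(11*(1 + 44))*(-1/35)) = 506*(√(11*45)*(-1/35)) = 506*(√495*(-1/35)) = 506*((3*√55)*(-1/35)) = 506*(-3*√55/35) = -1518*√55/35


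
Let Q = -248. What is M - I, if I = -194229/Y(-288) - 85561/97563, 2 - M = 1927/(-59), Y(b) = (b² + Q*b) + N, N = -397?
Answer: 1918530278771/52134734571 ≈ 36.799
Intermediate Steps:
Y(b) = -397 + b² - 248*b (Y(b) = (b² - 248*b) - 397 = -397 + b² - 248*b)
M = 2045/59 (M = 2 - 1927/(-59) = 2 - (-1)*1927/59 = 2 - 1*(-1927/59) = 2 + 1927/59 = 2045/59 ≈ 34.661)
I = -1889616274/883639569 (I = -194229/(-397 + (-288)² - 248*(-288)) - 85561/97563 = -194229/(-397 + 82944 + 71424) - 85561*1/97563 = -194229/153971 - 5033/5739 = -1889616274/883639569 ≈ -2.1384)
M - I = 2045/59 - 1*(-1889616274/883639569) = 2045/59 + 1889616274/883639569 = 1918530278771/52134734571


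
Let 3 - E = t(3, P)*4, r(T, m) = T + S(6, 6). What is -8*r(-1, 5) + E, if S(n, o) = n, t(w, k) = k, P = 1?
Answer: -41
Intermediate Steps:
r(T, m) = 6 + T (r(T, m) = T + 6 = 6 + T)
E = -1 (E = 3 - 4 = -1)
-8*r(-1, 5) + E = -8*(6 - 1) - 1 = -8*5 - 1 = -40 - 1 = -41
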